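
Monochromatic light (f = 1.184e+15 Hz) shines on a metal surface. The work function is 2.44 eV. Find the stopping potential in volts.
2.4566 V

The stopping potential V_s satisfies: eV_s = KE_max

First, find KE_max using Einstein's equation:
E_photon = hf = (6.626×10⁻³⁴ J·s)(1.184e+15 Hz) = 4.8966 eV
KE_max = E_photon - φ = 4.8966 - 2.44 = 2.4566 eV

Since eV_s = KE_max:
V_s = KE_max/e = 2.4566 V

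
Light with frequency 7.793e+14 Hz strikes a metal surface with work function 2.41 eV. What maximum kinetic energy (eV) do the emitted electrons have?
0.8129 eV

Using Einstein's photoelectric equation: KE_max = hf - φ

First, calculate the photon energy:
E_photon = hf = (6.626×10⁻³⁴ J·s)(7.793e+14 Hz)
E_photon = 3.2229 eV

Then, the maximum kinetic energy:
KE_max = E_photon - φ = 3.2229 eV - 2.41 eV = 0.8129 eV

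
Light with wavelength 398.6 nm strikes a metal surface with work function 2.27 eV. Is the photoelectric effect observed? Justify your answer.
Yes

For photoemission, the photon energy must exceed the work function.

Photon energy: E = hc/λ = 3.1105 eV
Work function: φ = 2.27 eV

Since E_photon (3.1105 eV) > φ (2.27 eV), photoemission WILL occur.
The threshold wavelength is λ₀ = hc/φ = 546.2 nm.
Since 398.6 nm < 546.2 nm, the light has sufficient energy.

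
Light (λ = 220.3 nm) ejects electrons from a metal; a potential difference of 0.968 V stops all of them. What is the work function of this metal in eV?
4.66 eV

The stopping potential gives the maximum kinetic energy: KE_max = eV_s = 0.968 eV

From Einstein's photoelectric equation: KE_max = hc/λ - φ
Rearranging: φ = hc/λ - KE_max

Calculate photon energy:
E_photon = hc/λ = (6.626×10⁻³⁴ J·s)(3×10⁸ m/s) / (220.3×10⁻⁹ m) = 5.6280 eV

Therefore:
φ = 5.6280 - 0.968 = 4.66 eV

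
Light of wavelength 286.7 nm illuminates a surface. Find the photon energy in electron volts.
4.3245 eV

Using E = hf = hc/λ:

E = hc/λ = (6.626×10⁻³⁴ J·s)(3×10⁸ m/s) / (286.7×10⁻⁹ m)
E = 4.3245 eV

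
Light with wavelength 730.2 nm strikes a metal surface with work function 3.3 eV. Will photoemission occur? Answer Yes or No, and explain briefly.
No

For photoemission, the photon energy must exceed the work function.

Photon energy: E = hc/λ = 1.6979 eV
Work function: φ = 3.3 eV

Since E_photon (1.6979 eV) < φ (3.3 eV), photoemission will NOT occur.
The threshold wavelength is λ₀ = hc/φ = 375.7 nm.
Since 730.2 nm > 375.7 nm, the photons lack sufficient energy.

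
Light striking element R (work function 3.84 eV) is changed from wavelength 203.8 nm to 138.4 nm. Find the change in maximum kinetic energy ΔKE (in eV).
2.8748 eV

Using Einstein's equation: KE_max = hc/λ - φ

For λ₁ = 203.8 nm:
KE₁ = hc/λ₁ - φ = 6.0836 - 3.84 = 2.2436 eV

For λ₂ = 138.4 nm:
KE₂ = hc/λ₂ - φ = 8.9584 - 3.84 = 5.1184 eV

Change in KE:
ΔKE = KE₂ - KE₁ = 5.1184 - 2.2436 = 2.8748 eV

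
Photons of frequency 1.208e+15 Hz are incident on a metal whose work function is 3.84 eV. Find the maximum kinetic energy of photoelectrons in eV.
1.1559 eV

Using Einstein's photoelectric equation: KE_max = hf - φ

First, calculate the photon energy:
E_photon = hf = (6.626×10⁻³⁴ J·s)(1.208e+15 Hz)
E_photon = 4.9959 eV

Then, the maximum kinetic energy:
KE_max = E_photon - φ = 4.9959 eV - 3.84 eV = 1.1559 eV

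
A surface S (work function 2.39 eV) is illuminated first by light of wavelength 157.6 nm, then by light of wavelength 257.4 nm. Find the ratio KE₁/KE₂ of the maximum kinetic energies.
2.2569

Using Einstein's equation: KE_max = hc/λ - φ

For λ₁ = 157.6 nm:
E₁ = hc/λ₁ = 7.8670 eV
KE₁ = E₁ - φ = 7.8670 - 2.39 = 5.4770 eV

For λ₂ = 257.4 nm:
E₂ = hc/λ₂ = 4.8168 eV
KE₂ = E₂ - φ = 4.8168 - 2.39 = 2.4268 eV

Ratio: KE₁/KE₂ = 5.4770/2.4268 = 2.2569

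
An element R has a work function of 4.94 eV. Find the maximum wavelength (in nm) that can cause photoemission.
250.98 nm

The threshold wavelength is when the photon energy equals the work function:
hc/λ₀ = φ

Solving for λ₀:
λ₀ = hc/φ = (6.626×10⁻³⁴ J·s)(3×10⁸ m/s) / (4.94 eV × 1.602×10⁻¹⁹ J/eV)
λ₀ = 250.98 nm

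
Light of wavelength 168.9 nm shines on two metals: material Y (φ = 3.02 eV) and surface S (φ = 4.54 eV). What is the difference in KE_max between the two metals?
1.5200 eV

Using KE_max = hc/λ - φ for each metal:

Photon energy: E = hc/λ = 7.3407 eV

For material Y (φ₁ = 3.02 eV):
KE₁ = E - φ₁ = 7.3407 - 3.02 = 4.3207 eV

For surface S (φ₂ = 4.54 eV):
KE₂ = E - φ₂ = 7.3407 - 4.54 = 2.8007 eV

Difference:
ΔKE = KE₁ - KE₂ = 4.3207 - 2.8007 = 1.5200 eV

Note: The difference equals the difference in work functions: 4.54 - 3.02 = 1.52 eV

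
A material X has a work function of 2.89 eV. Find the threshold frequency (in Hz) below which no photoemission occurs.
6.9880e+14 Hz

The threshold frequency is when the photon energy equals the work function:
hf₀ = φ

Solving for f₀:
f₀ = φ/h = (2.89 eV × 1.602×10⁻¹⁹ J/eV) / (6.626×10⁻³⁴ J·s)
f₀ = 6.9880e+14 Hz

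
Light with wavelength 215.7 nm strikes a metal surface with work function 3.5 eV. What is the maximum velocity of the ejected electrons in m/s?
8.8925e+05 m/s

First, find the maximum kinetic energy:
E_photon = hc/λ = 5.7480 eV
KE_max = E_photon - φ = 5.7480 - 3.5 = 2.2480 eV

Convert to Joules: KE_max = 2.2480 × 1.602×10⁻¹⁹ J = 3.6017e-19 J

Then use KE = ½mv² to find velocity:
v = √(2·KE/m) = √(2 × 3.6017e-19 J / 9.109e-31 kg)
v = 8.8925e+05 m/s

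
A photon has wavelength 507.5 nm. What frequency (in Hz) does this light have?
5.9072e+14 Hz

Using the wave equation: c = fλ

Solving for frequency:
f = c/λ = (3×10⁸ m/s) / (507.5×10⁻⁹ m)
f = 5.9072e+14 Hz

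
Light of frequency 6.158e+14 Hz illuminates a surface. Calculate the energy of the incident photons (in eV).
2.5467 eV

Using E = hf:

E = hf = (6.626×10⁻³⁴ J·s)(6.158e+14 Hz)
E = 2.5467 eV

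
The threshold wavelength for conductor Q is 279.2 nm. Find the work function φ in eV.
4.44 eV

At the threshold wavelength, photon energy equals work function:
φ = hc/λ₀

Calculating:
φ = (6.626×10⁻³⁴ J·s)(3×10⁸ m/s) / (279.2×10⁻⁹ m)
φ = 4.44 eV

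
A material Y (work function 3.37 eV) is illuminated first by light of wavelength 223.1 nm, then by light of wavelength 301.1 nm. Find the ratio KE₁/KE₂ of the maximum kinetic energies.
2.9254

Using Einstein's equation: KE_max = hc/λ - φ

For λ₁ = 223.1 nm:
E₁ = hc/λ₁ = 5.5573 eV
KE₁ = E₁ - φ = 5.5573 - 3.37 = 2.1873 eV

For λ₂ = 301.1 nm:
E₂ = hc/λ₂ = 4.1177 eV
KE₂ = E₂ - φ = 4.1177 - 3.37 = 0.7477 eV

Ratio: KE₁/KE₂ = 2.1873/0.7477 = 2.9254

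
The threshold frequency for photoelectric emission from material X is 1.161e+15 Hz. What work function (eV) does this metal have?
4.80 eV

At the threshold frequency, photon energy equals work function:
φ = hf₀

Calculating:
φ = (6.626×10⁻³⁴ J·s)(1.161e+15 Hz)
φ = 4.80 eV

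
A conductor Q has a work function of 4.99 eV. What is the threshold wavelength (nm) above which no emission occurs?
248.47 nm

The threshold wavelength is when the photon energy equals the work function:
hc/λ₀ = φ

Solving for λ₀:
λ₀ = hc/φ = (6.626×10⁻³⁴ J·s)(3×10⁸ m/s) / (4.99 eV × 1.602×10⁻¹⁹ J/eV)
λ₀ = 248.47 nm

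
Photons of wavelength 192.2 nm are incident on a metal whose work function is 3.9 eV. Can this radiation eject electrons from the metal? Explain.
Yes

For photoemission, the photon energy must exceed the work function.

Photon energy: E = hc/λ = 6.4508 eV
Work function: φ = 3.9 eV

Since E_photon (6.4508 eV) > φ (3.9 eV), photoemission WILL occur.
The threshold wavelength is λ₀ = hc/φ = 317.9 nm.
Since 192.2 nm < 317.9 nm, the light has sufficient energy.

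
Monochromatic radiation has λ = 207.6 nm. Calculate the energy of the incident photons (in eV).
5.9723 eV

Using E = hf = hc/λ:

E = hc/λ = (6.626×10⁻³⁴ J·s)(3×10⁸ m/s) / (207.6×10⁻⁹ m)
E = 5.9723 eV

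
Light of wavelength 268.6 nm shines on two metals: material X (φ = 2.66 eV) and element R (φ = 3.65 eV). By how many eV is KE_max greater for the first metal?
0.9900 eV

Using KE_max = hc/λ - φ for each metal:

Photon energy: E = hc/λ = 4.6159 eV

For material X (φ₁ = 2.66 eV):
KE₁ = E - φ₁ = 4.6159 - 2.66 = 1.9559 eV

For element R (φ₂ = 3.65 eV):
KE₂ = E - φ₂ = 4.6159 - 3.65 = 0.9659 eV

Difference:
ΔKE = KE₁ - KE₂ = 1.9559 - 0.9659 = 0.9900 eV

Note: The difference equals the difference in work functions: 3.65 - 2.66 = 0.99 eV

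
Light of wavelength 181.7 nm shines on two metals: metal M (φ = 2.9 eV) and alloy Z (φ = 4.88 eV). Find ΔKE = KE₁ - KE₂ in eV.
1.9800 eV

Using KE_max = hc/λ - φ for each metal:

Photon energy: E = hc/λ = 6.8236 eV

For metal M (φ₁ = 2.9 eV):
KE₁ = E - φ₁ = 6.8236 - 2.9 = 3.9236 eV

For alloy Z (φ₂ = 4.88 eV):
KE₂ = E - φ₂ = 6.8236 - 4.88 = 1.9436 eV

Difference:
ΔKE = KE₁ - KE₂ = 3.9236 - 1.9436 = 1.9800 eV

Note: The difference equals the difference in work functions: 4.88 - 2.9 = 1.98 eV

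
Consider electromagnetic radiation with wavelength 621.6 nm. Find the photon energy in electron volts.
1.9946 eV

Using E = hf = hc/λ:

E = hc/λ = (6.626×10⁻³⁴ J·s)(3×10⁸ m/s) / (621.6×10⁻⁹ m)
E = 1.9946 eV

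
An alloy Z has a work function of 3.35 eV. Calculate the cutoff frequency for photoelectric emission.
8.1003e+14 Hz

The threshold frequency is when the photon energy equals the work function:
hf₀ = φ

Solving for f₀:
f₀ = φ/h = (3.35 eV × 1.602×10⁻¹⁹ J/eV) / (6.626×10⁻³⁴ J·s)
f₀ = 8.1003e+14 Hz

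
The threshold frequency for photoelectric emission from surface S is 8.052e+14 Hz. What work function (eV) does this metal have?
3.33 eV

At the threshold frequency, photon energy equals work function:
φ = hf₀

Calculating:
φ = (6.626×10⁻³⁴ J·s)(8.052e+14 Hz)
φ = 3.33 eV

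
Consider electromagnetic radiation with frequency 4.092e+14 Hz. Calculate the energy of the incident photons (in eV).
1.6923 eV

Using E = hf:

E = hf = (6.626×10⁻³⁴ J·s)(4.092e+14 Hz)
E = 1.6923 eV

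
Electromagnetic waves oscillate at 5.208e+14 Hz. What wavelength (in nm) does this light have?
575.64 nm

Using the wave equation: c = fλ

Solving for wavelength:
λ = c/f = (3×10⁸ m/s) / (5.208e+14 Hz)
λ = 575.64 nm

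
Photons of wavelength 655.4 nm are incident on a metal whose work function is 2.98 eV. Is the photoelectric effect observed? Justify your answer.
No

For photoemission, the photon energy must exceed the work function.

Photon energy: E = hc/λ = 1.8917 eV
Work function: φ = 2.98 eV

Since E_photon (1.8917 eV) < φ (2.98 eV), photoemission will NOT occur.
The threshold wavelength is λ₀ = hc/φ = 416.1 nm.
Since 655.4 nm > 416.1 nm, the photons lack sufficient energy.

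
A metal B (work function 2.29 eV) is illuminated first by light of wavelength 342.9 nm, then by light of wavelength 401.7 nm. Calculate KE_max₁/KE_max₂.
1.6645

Using Einstein's equation: KE_max = hc/λ - φ

For λ₁ = 342.9 nm:
E₁ = hc/λ₁ = 3.6158 eV
KE₁ = E₁ - φ = 3.6158 - 2.29 = 1.3258 eV

For λ₂ = 401.7 nm:
E₂ = hc/λ₂ = 3.0865 eV
KE₂ = E₂ - φ = 3.0865 - 2.29 = 0.7965 eV

Ratio: KE₁/KE₂ = 1.3258/0.7965 = 1.6645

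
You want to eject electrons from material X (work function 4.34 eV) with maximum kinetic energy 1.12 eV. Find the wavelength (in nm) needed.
227.08 nm

From Einstein's equation: KE_max = hc/λ - φ

Rearranging for λ:
hc/λ = KE_max + φ
λ = hc/(KE_max + φ)

Required photon energy:
E_photon = KE_max + φ = 1.12 + 4.34 = 5.46 eV

Required wavelength:
λ = hc/E_photon = (6.626×10⁻³⁴)(3×10⁸) / (5.46 × 1.602×10⁻¹⁹)
λ = 227.08 nm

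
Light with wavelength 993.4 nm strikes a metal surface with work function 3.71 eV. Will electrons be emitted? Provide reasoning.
No

For photoemission, the photon energy must exceed the work function.

Photon energy: E = hc/λ = 1.2481 eV
Work function: φ = 3.71 eV

Since E_photon (1.2481 eV) < φ (3.71 eV), photoemission will NOT occur.
The threshold wavelength is λ₀ = hc/φ = 334.2 nm.
Since 993.4 nm > 334.2 nm, the photons lack sufficient energy.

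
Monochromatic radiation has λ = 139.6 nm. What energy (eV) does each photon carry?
8.8814 eV

Using E = hf = hc/λ:

E = hc/λ = (6.626×10⁻³⁴ J·s)(3×10⁸ m/s) / (139.6×10⁻⁹ m)
E = 8.8814 eV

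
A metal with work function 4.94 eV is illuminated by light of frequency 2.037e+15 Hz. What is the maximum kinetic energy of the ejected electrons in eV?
3.4844 eV

Using Einstein's photoelectric equation: KE_max = hf - φ

First, calculate the photon energy:
E_photon = hf = (6.626×10⁻³⁴ J·s)(2.037e+15 Hz)
E_photon = 8.4244 eV

Then, the maximum kinetic energy:
KE_max = E_photon - φ = 8.4244 eV - 4.94 eV = 3.4844 eV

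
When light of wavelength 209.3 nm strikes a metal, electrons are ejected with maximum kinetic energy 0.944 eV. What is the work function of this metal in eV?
4.98 eV

From Einstein's photoelectric equation: KE_max = hf - φ = hc/λ - φ

Rearranging for φ:
φ = hc/λ - KE_max

Calculate photon energy:
E_photon = hc/λ = 5.9238 eV

Therefore:
φ = 5.9238 - 0.944 = 4.98 eV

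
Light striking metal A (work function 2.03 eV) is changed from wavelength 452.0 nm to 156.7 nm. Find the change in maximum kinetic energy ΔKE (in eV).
5.1692 eV

Using Einstein's equation: KE_max = hc/λ - φ

For λ₁ = 452.0 nm:
KE₁ = hc/λ₁ - φ = 2.7430 - 2.03 = 0.7130 eV

For λ₂ = 156.7 nm:
KE₂ = hc/λ₂ - φ = 7.9122 - 2.03 = 5.8822 eV

Change in KE:
ΔKE = KE₂ - KE₁ = 5.8822 - 0.7130 = 5.1692 eV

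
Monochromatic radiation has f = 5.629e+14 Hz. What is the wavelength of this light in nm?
532.59 nm

Using the wave equation: c = fλ

Solving for wavelength:
λ = c/f = (3×10⁸ m/s) / (5.629e+14 Hz)
λ = 532.59 nm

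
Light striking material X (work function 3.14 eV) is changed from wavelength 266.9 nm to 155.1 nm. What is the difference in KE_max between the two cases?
3.3485 eV

Using Einstein's equation: KE_max = hc/λ - φ

For λ₁ = 266.9 nm:
KE₁ = hc/λ₁ - φ = 4.6453 - 3.14 = 1.5053 eV

For λ₂ = 155.1 nm:
KE₂ = hc/λ₂ - φ = 7.9938 - 3.14 = 4.8538 eV

Change in KE:
ΔKE = KE₂ - KE₁ = 4.8538 - 1.5053 = 3.3485 eV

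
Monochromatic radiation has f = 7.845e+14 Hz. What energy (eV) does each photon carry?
3.2444 eV

Using E = hf:

E = hf = (6.626×10⁻³⁴ J·s)(7.845e+14 Hz)
E = 3.2444 eV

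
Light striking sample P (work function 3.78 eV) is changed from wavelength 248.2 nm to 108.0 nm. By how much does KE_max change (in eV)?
6.4847 eV

Using Einstein's equation: KE_max = hc/λ - φ

For λ₁ = 248.2 nm:
KE₁ = hc/λ₁ - φ = 4.9953 - 3.78 = 1.2153 eV

For λ₂ = 108.0 nm:
KE₂ = hc/λ₂ - φ = 11.4800 - 3.78 = 7.7000 eV

Change in KE:
ΔKE = KE₂ - KE₁ = 7.7000 - 1.2153 = 6.4847 eV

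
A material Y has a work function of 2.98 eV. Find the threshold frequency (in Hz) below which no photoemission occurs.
7.2056e+14 Hz

The threshold frequency is when the photon energy equals the work function:
hf₀ = φ

Solving for f₀:
f₀ = φ/h = (2.98 eV × 1.602×10⁻¹⁹ J/eV) / (6.626×10⁻³⁴ J·s)
f₀ = 7.2056e+14 Hz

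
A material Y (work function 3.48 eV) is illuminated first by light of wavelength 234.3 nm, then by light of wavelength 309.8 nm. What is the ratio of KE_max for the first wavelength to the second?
3.4702

Using Einstein's equation: KE_max = hc/λ - φ

For λ₁ = 234.3 nm:
E₁ = hc/λ₁ = 5.2917 eV
KE₁ = E₁ - φ = 5.2917 - 3.48 = 1.8117 eV

For λ₂ = 309.8 nm:
E₂ = hc/λ₂ = 4.0021 eV
KE₂ = E₂ - φ = 4.0021 - 3.48 = 0.5221 eV

Ratio: KE₁/KE₂ = 1.8117/0.5221 = 3.4702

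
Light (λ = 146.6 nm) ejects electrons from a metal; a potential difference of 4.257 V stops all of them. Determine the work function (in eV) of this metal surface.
4.20 eV

The stopping potential gives the maximum kinetic energy: KE_max = eV_s = 4.257 eV

From Einstein's photoelectric equation: KE_max = hc/λ - φ
Rearranging: φ = hc/λ - KE_max

Calculate photon energy:
E_photon = hc/λ = (6.626×10⁻³⁴ J·s)(3×10⁸ m/s) / (146.6×10⁻⁹ m) = 8.4573 eV

Therefore:
φ = 8.4573 - 4.257 = 4.20 eV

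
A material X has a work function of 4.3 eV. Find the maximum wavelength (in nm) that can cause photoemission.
288.34 nm

The threshold wavelength is when the photon energy equals the work function:
hc/λ₀ = φ

Solving for λ₀:
λ₀ = hc/φ = (6.626×10⁻³⁴ J·s)(3×10⁸ m/s) / (4.3 eV × 1.602×10⁻¹⁹ J/eV)
λ₀ = 288.34 nm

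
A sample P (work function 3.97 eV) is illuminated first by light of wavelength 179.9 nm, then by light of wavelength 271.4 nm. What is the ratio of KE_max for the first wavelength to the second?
4.8834

Using Einstein's equation: KE_max = hc/λ - φ

For λ₁ = 179.9 nm:
E₁ = hc/λ₁ = 6.8918 eV
KE₁ = E₁ - φ = 6.8918 - 3.97 = 2.9218 eV

For λ₂ = 271.4 nm:
E₂ = hc/λ₂ = 4.5683 eV
KE₂ = E₂ - φ = 4.5683 - 3.97 = 0.5983 eV

Ratio: KE₁/KE₂ = 2.9218/0.5983 = 4.8834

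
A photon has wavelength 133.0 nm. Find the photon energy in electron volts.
9.3221 eV

Using E = hf = hc/λ:

E = hc/λ = (6.626×10⁻³⁴ J·s)(3×10⁸ m/s) / (133.0×10⁻⁹ m)
E = 9.3221 eV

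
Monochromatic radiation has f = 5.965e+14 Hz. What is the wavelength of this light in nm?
502.59 nm

Using the wave equation: c = fλ

Solving for wavelength:
λ = c/f = (3×10⁸ m/s) / (5.965e+14 Hz)
λ = 502.59 nm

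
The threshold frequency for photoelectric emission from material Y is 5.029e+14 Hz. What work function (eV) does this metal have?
2.08 eV

At the threshold frequency, photon energy equals work function:
φ = hf₀

Calculating:
φ = (6.626×10⁻³⁴ J·s)(5.029e+14 Hz)
φ = 2.08 eV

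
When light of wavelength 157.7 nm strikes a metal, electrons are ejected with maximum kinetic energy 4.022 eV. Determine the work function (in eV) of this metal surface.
3.84 eV

From Einstein's photoelectric equation: KE_max = hf - φ = hc/λ - φ

Rearranging for φ:
φ = hc/λ - KE_max

Calculate photon energy:
E_photon = hc/λ = 7.8620 eV

Therefore:
φ = 7.8620 - 4.022 = 3.84 eV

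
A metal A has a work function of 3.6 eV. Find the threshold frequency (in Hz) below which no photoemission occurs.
8.7048e+14 Hz

The threshold frequency is when the photon energy equals the work function:
hf₀ = φ

Solving for f₀:
f₀ = φ/h = (3.6 eV × 1.602×10⁻¹⁹ J/eV) / (6.626×10⁻³⁴ J·s)
f₀ = 8.7048e+14 Hz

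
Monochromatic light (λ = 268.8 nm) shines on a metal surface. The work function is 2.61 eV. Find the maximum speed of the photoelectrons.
8.3929e+05 m/s

First, find the maximum kinetic energy:
E_photon = hc/λ = 4.6125 eV
KE_max = E_photon - φ = 4.6125 - 2.61 = 2.0025 eV

Convert to Joules: KE_max = 2.0025 × 1.602×10⁻¹⁹ J = 3.2084e-19 J

Then use KE = ½mv² to find velocity:
v = √(2·KE/m) = √(2 × 3.2084e-19 J / 9.109e-31 kg)
v = 8.3929e+05 m/s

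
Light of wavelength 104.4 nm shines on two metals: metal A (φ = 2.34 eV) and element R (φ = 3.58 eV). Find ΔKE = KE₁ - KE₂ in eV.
1.2400 eV

Using KE_max = hc/λ - φ for each metal:

Photon energy: E = hc/λ = 11.8759 eV

For metal A (φ₁ = 2.34 eV):
KE₁ = E - φ₁ = 11.8759 - 2.34 = 9.5359 eV

For element R (φ₂ = 3.58 eV):
KE₂ = E - φ₂ = 11.8759 - 3.58 = 8.2959 eV

Difference:
ΔKE = KE₁ - KE₂ = 9.5359 - 8.2959 = 1.2400 eV

Note: The difference equals the difference in work functions: 3.58 - 2.34 = 1.24 eV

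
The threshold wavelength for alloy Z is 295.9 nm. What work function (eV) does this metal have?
4.19 eV

At the threshold wavelength, photon energy equals work function:
φ = hc/λ₀

Calculating:
φ = (6.626×10⁻³⁴ J·s)(3×10⁸ m/s) / (295.9×10⁻⁹ m)
φ = 4.19 eV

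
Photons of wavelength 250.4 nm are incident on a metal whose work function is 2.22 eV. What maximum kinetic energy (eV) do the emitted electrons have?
2.7314 eV

Using Einstein's photoelectric equation: KE_max = hf - φ = hc/λ - φ

First, calculate the photon energy:
E_photon = hc/λ = (6.626×10⁻³⁴ J·s)(3×10⁸ m/s) / (250.4×10⁻⁹ m)
E_photon = 4.9514 eV

Then, the maximum kinetic energy:
KE_max = E_photon - φ = 4.9514 eV - 2.22 eV = 2.7314 eV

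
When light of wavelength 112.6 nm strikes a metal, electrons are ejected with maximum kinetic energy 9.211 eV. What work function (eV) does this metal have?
1.80 eV

From Einstein's photoelectric equation: KE_max = hf - φ = hc/λ - φ

Rearranging for φ:
φ = hc/λ - KE_max

Calculate photon energy:
E_photon = hc/λ = 11.0110 eV

Therefore:
φ = 11.0110 - 9.211 = 1.80 eV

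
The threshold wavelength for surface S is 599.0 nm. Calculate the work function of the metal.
2.07 eV

At the threshold wavelength, photon energy equals work function:
φ = hc/λ₀

Calculating:
φ = (6.626×10⁻³⁴ J·s)(3×10⁸ m/s) / (599.0×10⁻⁹ m)
φ = 2.07 eV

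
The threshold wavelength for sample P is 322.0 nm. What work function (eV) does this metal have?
3.85 eV

At the threshold wavelength, photon energy equals work function:
φ = hc/λ₀

Calculating:
φ = (6.626×10⁻³⁴ J·s)(3×10⁸ m/s) / (322.0×10⁻⁹ m)
φ = 3.85 eV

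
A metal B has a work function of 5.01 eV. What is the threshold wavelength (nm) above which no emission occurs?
247.47 nm

The threshold wavelength is when the photon energy equals the work function:
hc/λ₀ = φ

Solving for λ₀:
λ₀ = hc/φ = (6.626×10⁻³⁴ J·s)(3×10⁸ m/s) / (5.01 eV × 1.602×10⁻¹⁹ J/eV)
λ₀ = 247.47 nm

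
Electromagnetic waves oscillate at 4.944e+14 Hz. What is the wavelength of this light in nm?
606.38 nm

Using the wave equation: c = fλ

Solving for wavelength:
λ = c/f = (3×10⁸ m/s) / (4.944e+14 Hz)
λ = 606.38 nm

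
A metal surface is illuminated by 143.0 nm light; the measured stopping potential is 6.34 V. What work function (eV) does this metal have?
2.33 eV

The stopping potential gives the maximum kinetic energy: KE_max = eV_s = 6.34 eV

From Einstein's photoelectric equation: KE_max = hc/λ - φ
Rearranging: φ = hc/λ - KE_max

Calculate photon energy:
E_photon = hc/λ = (6.626×10⁻³⁴ J·s)(3×10⁸ m/s) / (143.0×10⁻⁹ m) = 8.6702 eV

Therefore:
φ = 8.6702 - 6.34 = 2.33 eV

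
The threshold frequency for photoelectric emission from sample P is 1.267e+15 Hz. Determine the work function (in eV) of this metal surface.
5.24 eV

At the threshold frequency, photon energy equals work function:
φ = hf₀

Calculating:
φ = (6.626×10⁻³⁴ J·s)(1.267e+15 Hz)
φ = 5.24 eV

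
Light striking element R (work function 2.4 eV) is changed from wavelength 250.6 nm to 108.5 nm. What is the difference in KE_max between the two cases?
6.4796 eV

Using Einstein's equation: KE_max = hc/λ - φ

For λ₁ = 250.6 nm:
KE₁ = hc/λ₁ - φ = 4.9475 - 2.4 = 2.5475 eV

For λ₂ = 108.5 nm:
KE₂ = hc/λ₂ - φ = 11.4271 - 2.4 = 9.0271 eV

Change in KE:
ΔKE = KE₂ - KE₁ = 9.0271 - 2.5475 = 6.4796 eV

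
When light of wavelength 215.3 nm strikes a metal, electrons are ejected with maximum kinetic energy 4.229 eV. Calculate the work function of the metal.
1.53 eV

From Einstein's photoelectric equation: KE_max = hf - φ = hc/λ - φ

Rearranging for φ:
φ = hc/λ - KE_max

Calculate photon energy:
E_photon = hc/λ = 5.7587 eV

Therefore:
φ = 5.7587 - 4.229 = 1.53 eV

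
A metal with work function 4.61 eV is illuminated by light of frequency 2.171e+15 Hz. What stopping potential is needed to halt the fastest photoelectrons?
4.3685 V

The stopping potential V_s satisfies: eV_s = KE_max

First, find KE_max using Einstein's equation:
E_photon = hf = (6.626×10⁻³⁴ J·s)(2.171e+15 Hz) = 8.9785 eV
KE_max = E_photon - φ = 8.9785 - 4.61 = 4.3685 eV

Since eV_s = KE_max:
V_s = KE_max/e = 4.3685 V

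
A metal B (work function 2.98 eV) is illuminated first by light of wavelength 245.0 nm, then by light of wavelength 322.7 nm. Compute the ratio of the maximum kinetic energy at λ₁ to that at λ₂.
2.4134

Using Einstein's equation: KE_max = hc/λ - φ

For λ₁ = 245.0 nm:
E₁ = hc/λ₁ = 5.0606 eV
KE₁ = E₁ - φ = 5.0606 - 2.98 = 2.0806 eV

For λ₂ = 322.7 nm:
E₂ = hc/λ₂ = 3.8421 eV
KE₂ = E₂ - φ = 3.8421 - 2.98 = 0.8621 eV

Ratio: KE₁/KE₂ = 2.0806/0.8621 = 2.4134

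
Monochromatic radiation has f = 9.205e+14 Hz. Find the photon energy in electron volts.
3.8069 eV

Using E = hf:

E = hf = (6.626×10⁻³⁴ J·s)(9.205e+14 Hz)
E = 3.8069 eV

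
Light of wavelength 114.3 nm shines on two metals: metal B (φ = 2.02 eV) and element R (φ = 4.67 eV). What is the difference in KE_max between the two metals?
2.6500 eV

Using KE_max = hc/λ - φ for each metal:

Photon energy: E = hc/λ = 10.8473 eV

For metal B (φ₁ = 2.02 eV):
KE₁ = E - φ₁ = 10.8473 - 2.02 = 8.8273 eV

For element R (φ₂ = 4.67 eV):
KE₂ = E - φ₂ = 10.8473 - 4.67 = 6.1773 eV

Difference:
ΔKE = KE₁ - KE₂ = 8.8273 - 6.1773 = 2.6500 eV

Note: The difference equals the difference in work functions: 4.67 - 2.02 = 2.65 eV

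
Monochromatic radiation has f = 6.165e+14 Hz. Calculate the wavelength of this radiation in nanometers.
486.28 nm

Using the wave equation: c = fλ

Solving for wavelength:
λ = c/f = (3×10⁸ m/s) / (6.165e+14 Hz)
λ = 486.28 nm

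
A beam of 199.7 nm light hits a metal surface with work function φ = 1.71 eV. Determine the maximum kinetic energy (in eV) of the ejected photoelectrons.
4.4985 eV

Using Einstein's photoelectric equation: KE_max = hf - φ = hc/λ - φ

First, calculate the photon energy:
E_photon = hc/λ = (6.626×10⁻³⁴ J·s)(3×10⁸ m/s) / (199.7×10⁻⁹ m)
E_photon = 6.2085 eV

Then, the maximum kinetic energy:
KE_max = E_photon - φ = 6.2085 eV - 1.71 eV = 4.4985 eV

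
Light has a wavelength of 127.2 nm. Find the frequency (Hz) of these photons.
2.3569e+15 Hz

Using the wave equation: c = fλ

Solving for frequency:
f = c/λ = (3×10⁸ m/s) / (127.2×10⁻⁹ m)
f = 2.3569e+15 Hz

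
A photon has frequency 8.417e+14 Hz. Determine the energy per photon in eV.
3.4810 eV

Using E = hf:

E = hf = (6.626×10⁻³⁴ J·s)(8.417e+14 Hz)
E = 3.4810 eV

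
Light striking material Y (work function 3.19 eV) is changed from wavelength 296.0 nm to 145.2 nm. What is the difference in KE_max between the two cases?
4.3502 eV

Using Einstein's equation: KE_max = hc/λ - φ

For λ₁ = 296.0 nm:
KE₁ = hc/λ₁ - φ = 4.1887 - 3.19 = 0.9987 eV

For λ₂ = 145.2 nm:
KE₂ = hc/λ₂ - φ = 8.5389 - 3.19 = 5.3489 eV

Change in KE:
ΔKE = KE₂ - KE₁ = 5.3489 - 0.9987 = 4.3502 eV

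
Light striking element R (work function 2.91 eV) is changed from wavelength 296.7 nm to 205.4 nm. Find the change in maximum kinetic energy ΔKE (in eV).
1.8575 eV

Using Einstein's equation: KE_max = hc/λ - φ

For λ₁ = 296.7 nm:
KE₁ = hc/λ₁ - φ = 4.1788 - 2.91 = 1.2688 eV

For λ₂ = 205.4 nm:
KE₂ = hc/λ₂ - φ = 6.0362 - 2.91 = 3.1262 eV

Change in KE:
ΔKE = KE₂ - KE₁ = 3.1262 - 1.2688 = 1.8575 eV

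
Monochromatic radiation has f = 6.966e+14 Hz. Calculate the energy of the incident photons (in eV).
2.8809 eV

Using E = hf:

E = hf = (6.626×10⁻³⁴ J·s)(6.966e+14 Hz)
E = 2.8809 eV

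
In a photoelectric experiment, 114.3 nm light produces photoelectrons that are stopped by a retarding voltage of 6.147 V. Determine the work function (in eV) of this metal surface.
4.70 eV

The stopping potential gives the maximum kinetic energy: KE_max = eV_s = 6.147 eV

From Einstein's photoelectric equation: KE_max = hc/λ - φ
Rearranging: φ = hc/λ - KE_max

Calculate photon energy:
E_photon = hc/λ = (6.626×10⁻³⁴ J·s)(3×10⁸ m/s) / (114.3×10⁻⁹ m) = 10.8473 eV

Therefore:
φ = 10.8473 - 6.147 = 4.70 eV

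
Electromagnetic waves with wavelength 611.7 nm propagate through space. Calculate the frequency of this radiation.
4.9010e+14 Hz

Using the wave equation: c = fλ

Solving for frequency:
f = c/λ = (3×10⁸ m/s) / (611.7×10⁻⁹ m)
f = 4.9010e+14 Hz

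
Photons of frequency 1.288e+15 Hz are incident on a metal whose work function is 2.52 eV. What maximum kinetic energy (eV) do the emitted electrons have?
2.8067 eV

Using Einstein's photoelectric equation: KE_max = hf - φ

First, calculate the photon energy:
E_photon = hf = (6.626×10⁻³⁴ J·s)(1.288e+15 Hz)
E_photon = 5.3267 eV

Then, the maximum kinetic energy:
KE_max = E_photon - φ = 5.3267 eV - 2.52 eV = 2.8067 eV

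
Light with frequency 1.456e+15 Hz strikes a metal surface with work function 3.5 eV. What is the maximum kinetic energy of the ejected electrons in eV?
2.5215 eV

Using Einstein's photoelectric equation: KE_max = hf - φ

First, calculate the photon energy:
E_photon = hf = (6.626×10⁻³⁴ J·s)(1.456e+15 Hz)
E_photon = 6.0215 eV

Then, the maximum kinetic energy:
KE_max = E_photon - φ = 6.0215 eV - 3.5 eV = 2.5215 eV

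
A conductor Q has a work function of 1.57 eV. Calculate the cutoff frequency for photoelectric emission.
3.7962e+14 Hz

The threshold frequency is when the photon energy equals the work function:
hf₀ = φ

Solving for f₀:
f₀ = φ/h = (1.57 eV × 1.602×10⁻¹⁹ J/eV) / (6.626×10⁻³⁴ J·s)
f₀ = 3.7962e+14 Hz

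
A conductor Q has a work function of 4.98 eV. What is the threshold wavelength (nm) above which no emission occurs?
248.96 nm

The threshold wavelength is when the photon energy equals the work function:
hc/λ₀ = φ

Solving for λ₀:
λ₀ = hc/φ = (6.626×10⁻³⁴ J·s)(3×10⁸ m/s) / (4.98 eV × 1.602×10⁻¹⁹ J/eV)
λ₀ = 248.96 nm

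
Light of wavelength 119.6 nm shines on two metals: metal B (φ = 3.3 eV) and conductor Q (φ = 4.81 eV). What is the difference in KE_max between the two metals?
1.5100 eV

Using KE_max = hc/λ - φ for each metal:

Photon energy: E = hc/λ = 10.3666 eV

For metal B (φ₁ = 3.3 eV):
KE₁ = E - φ₁ = 10.3666 - 3.3 = 7.0666 eV

For conductor Q (φ₂ = 4.81 eV):
KE₂ = E - φ₂ = 10.3666 - 4.81 = 5.5566 eV

Difference:
ΔKE = KE₁ - KE₂ = 7.0666 - 5.5566 = 1.5100 eV

Note: The difference equals the difference in work functions: 4.81 - 3.3 = 1.51 eV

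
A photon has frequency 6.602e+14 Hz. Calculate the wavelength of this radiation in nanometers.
454.09 nm

Using the wave equation: c = fλ

Solving for wavelength:
λ = c/f = (3×10⁸ m/s) / (6.602e+14 Hz)
λ = 454.09 nm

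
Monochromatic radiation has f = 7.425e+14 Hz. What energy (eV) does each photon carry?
3.0707 eV

Using E = hf:

E = hf = (6.626×10⁻³⁴ J·s)(7.425e+14 Hz)
E = 3.0707 eV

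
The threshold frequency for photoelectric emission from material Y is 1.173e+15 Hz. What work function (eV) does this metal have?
4.85 eV

At the threshold frequency, photon energy equals work function:
φ = hf₀

Calculating:
φ = (6.626×10⁻³⁴ J·s)(1.173e+15 Hz)
φ = 4.85 eV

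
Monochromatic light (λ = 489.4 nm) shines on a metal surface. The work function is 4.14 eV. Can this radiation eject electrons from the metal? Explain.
No

For photoemission, the photon energy must exceed the work function.

Photon energy: E = hc/λ = 2.5334 eV
Work function: φ = 4.14 eV

Since E_photon (2.5334 eV) < φ (4.14 eV), photoemission will NOT occur.
The threshold wavelength is λ₀ = hc/φ = 299.5 nm.
Since 489.4 nm > 299.5 nm, the photons lack sufficient energy.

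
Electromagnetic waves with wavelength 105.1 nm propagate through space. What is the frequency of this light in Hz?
2.8524e+15 Hz

Using the wave equation: c = fλ

Solving for frequency:
f = c/λ = (3×10⁸ m/s) / (105.1×10⁻⁹ m)
f = 2.8524e+15 Hz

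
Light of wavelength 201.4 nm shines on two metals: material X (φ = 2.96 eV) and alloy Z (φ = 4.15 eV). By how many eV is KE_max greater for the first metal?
1.1900 eV

Using KE_max = hc/λ - φ for each metal:

Photon energy: E = hc/λ = 6.1561 eV

For material X (φ₁ = 2.96 eV):
KE₁ = E - φ₁ = 6.1561 - 2.96 = 3.1961 eV

For alloy Z (φ₂ = 4.15 eV):
KE₂ = E - φ₂ = 6.1561 - 4.15 = 2.0061 eV

Difference:
ΔKE = KE₁ - KE₂ = 3.1961 - 2.0061 = 1.1900 eV

Note: The difference equals the difference in work functions: 4.15 - 2.96 = 1.19 eV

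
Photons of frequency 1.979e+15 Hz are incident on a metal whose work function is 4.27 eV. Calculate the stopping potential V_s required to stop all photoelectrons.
3.9145 V

The stopping potential V_s satisfies: eV_s = KE_max

First, find KE_max using Einstein's equation:
E_photon = hf = (6.626×10⁻³⁴ J·s)(1.979e+15 Hz) = 8.1845 eV
KE_max = E_photon - φ = 8.1845 - 4.27 = 3.9145 eV

Since eV_s = KE_max:
V_s = KE_max/e = 3.9145 V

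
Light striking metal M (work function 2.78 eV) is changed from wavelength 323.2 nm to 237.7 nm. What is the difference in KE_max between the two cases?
1.3799 eV

Using Einstein's equation: KE_max = hc/λ - φ

For λ₁ = 323.2 nm:
KE₁ = hc/λ₁ - φ = 3.8361 - 2.78 = 1.0561 eV

For λ₂ = 237.7 nm:
KE₂ = hc/λ₂ - φ = 5.2160 - 2.78 = 2.4360 eV

Change in KE:
ΔKE = KE₂ - KE₁ = 2.4360 - 1.0561 = 1.3799 eV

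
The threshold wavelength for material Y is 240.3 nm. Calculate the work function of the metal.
5.16 eV

At the threshold wavelength, photon energy equals work function:
φ = hc/λ₀

Calculating:
φ = (6.626×10⁻³⁴ J·s)(3×10⁸ m/s) / (240.3×10⁻⁹ m)
φ = 5.16 eV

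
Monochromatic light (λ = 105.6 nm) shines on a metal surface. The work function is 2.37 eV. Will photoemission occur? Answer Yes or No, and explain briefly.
Yes

For photoemission, the photon energy must exceed the work function.

Photon energy: E = hc/λ = 11.7409 eV
Work function: φ = 2.37 eV

Since E_photon (11.7409 eV) > φ (2.37 eV), photoemission WILL occur.
The threshold wavelength is λ₀ = hc/φ = 523.1 nm.
Since 105.6 nm < 523.1 nm, the light has sufficient energy.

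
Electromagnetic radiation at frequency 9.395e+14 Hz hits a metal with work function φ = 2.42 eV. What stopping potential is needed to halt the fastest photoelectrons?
1.4655 V

The stopping potential V_s satisfies: eV_s = KE_max

First, find KE_max using Einstein's equation:
E_photon = hf = (6.626×10⁻³⁴ J·s)(9.395e+14 Hz) = 3.8855 eV
KE_max = E_photon - φ = 3.8855 - 2.42 = 1.4655 eV

Since eV_s = KE_max:
V_s = KE_max/e = 1.4655 V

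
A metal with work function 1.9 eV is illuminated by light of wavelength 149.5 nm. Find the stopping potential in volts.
6.3933 V

The stopping potential V_s satisfies: eV_s = KE_max

First, find KE_max using Einstein's equation:
E_photon = hc/λ = 8.2933 eV
KE_max = E_photon - φ = 8.2933 - 1.9 = 6.3933 eV

Since eV_s = KE_max:
V_s = KE_max/e = 6.3933 V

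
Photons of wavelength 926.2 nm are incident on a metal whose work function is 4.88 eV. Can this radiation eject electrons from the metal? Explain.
No

For photoemission, the photon energy must exceed the work function.

Photon energy: E = hc/λ = 1.3386 eV
Work function: φ = 4.88 eV

Since E_photon (1.3386 eV) < φ (4.88 eV), photoemission will NOT occur.
The threshold wavelength is λ₀ = hc/φ = 254.1 nm.
Since 926.2 nm > 254.1 nm, the photons lack sufficient energy.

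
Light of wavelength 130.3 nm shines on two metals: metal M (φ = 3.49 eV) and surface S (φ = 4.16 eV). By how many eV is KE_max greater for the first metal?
0.6700 eV

Using KE_max = hc/λ - φ for each metal:

Photon energy: E = hc/λ = 9.5153 eV

For metal M (φ₁ = 3.49 eV):
KE₁ = E - φ₁ = 9.5153 - 3.49 = 6.0253 eV

For surface S (φ₂ = 4.16 eV):
KE₂ = E - φ₂ = 9.5153 - 4.16 = 5.3553 eV

Difference:
ΔKE = KE₁ - KE₂ = 6.0253 - 5.3553 = 0.6700 eV

Note: The difference equals the difference in work functions: 4.16 - 3.49 = 0.67 eV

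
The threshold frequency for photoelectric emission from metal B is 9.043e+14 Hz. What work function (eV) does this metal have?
3.74 eV

At the threshold frequency, photon energy equals work function:
φ = hf₀

Calculating:
φ = (6.626×10⁻³⁴ J·s)(9.043e+14 Hz)
φ = 3.74 eV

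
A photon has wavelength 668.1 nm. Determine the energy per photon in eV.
1.8558 eV

Using E = hf = hc/λ:

E = hc/λ = (6.626×10⁻³⁴ J·s)(3×10⁸ m/s) / (668.1×10⁻⁹ m)
E = 1.8558 eV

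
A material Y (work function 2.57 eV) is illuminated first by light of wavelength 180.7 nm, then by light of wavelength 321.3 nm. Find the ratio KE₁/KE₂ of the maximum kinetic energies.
3.3296

Using Einstein's equation: KE_max = hc/λ - φ

For λ₁ = 180.7 nm:
E₁ = hc/λ₁ = 6.8613 eV
KE₁ = E₁ - φ = 6.8613 - 2.57 = 4.2913 eV

For λ₂ = 321.3 nm:
E₂ = hc/λ₂ = 3.8588 eV
KE₂ = E₂ - φ = 3.8588 - 2.57 = 1.2888 eV

Ratio: KE₁/KE₂ = 4.2913/1.2888 = 3.3296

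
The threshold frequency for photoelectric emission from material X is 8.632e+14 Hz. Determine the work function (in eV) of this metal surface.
3.57 eV

At the threshold frequency, photon energy equals work function:
φ = hf₀

Calculating:
φ = (6.626×10⁻³⁴ J·s)(8.632e+14 Hz)
φ = 3.57 eV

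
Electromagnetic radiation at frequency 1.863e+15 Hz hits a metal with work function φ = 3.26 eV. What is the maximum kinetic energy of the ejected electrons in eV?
4.4447 eV

Using Einstein's photoelectric equation: KE_max = hf - φ

First, calculate the photon energy:
E_photon = hf = (6.626×10⁻³⁴ J·s)(1.863e+15 Hz)
E_photon = 7.7047 eV

Then, the maximum kinetic energy:
KE_max = E_photon - φ = 7.7047 eV - 3.26 eV = 4.4447 eV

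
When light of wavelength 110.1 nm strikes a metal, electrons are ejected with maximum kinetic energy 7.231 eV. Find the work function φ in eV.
4.03 eV

From Einstein's photoelectric equation: KE_max = hf - φ = hc/λ - φ

Rearranging for φ:
φ = hc/λ - KE_max

Calculate photon energy:
E_photon = hc/λ = 11.2611 eV

Therefore:
φ = 11.2611 - 7.231 = 4.03 eV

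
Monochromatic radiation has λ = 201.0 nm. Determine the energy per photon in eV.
6.1684 eV

Using E = hf = hc/λ:

E = hc/λ = (6.626×10⁻³⁴ J·s)(3×10⁸ m/s) / (201.0×10⁻⁹ m)
E = 6.1684 eV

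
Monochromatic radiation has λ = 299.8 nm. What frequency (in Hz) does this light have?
9.9997e+14 Hz

Using the wave equation: c = fλ

Solving for frequency:
f = c/λ = (3×10⁸ m/s) / (299.8×10⁻⁹ m)
f = 9.9997e+14 Hz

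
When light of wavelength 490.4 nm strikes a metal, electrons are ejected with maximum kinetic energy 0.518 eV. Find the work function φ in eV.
2.01 eV

From Einstein's photoelectric equation: KE_max = hf - φ = hc/λ - φ

Rearranging for φ:
φ = hc/λ - KE_max

Calculate photon energy:
E_photon = hc/λ = 2.5282 eV

Therefore:
φ = 2.5282 - 0.518 = 2.01 eV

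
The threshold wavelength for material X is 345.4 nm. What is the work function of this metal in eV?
3.59 eV

At the threshold wavelength, photon energy equals work function:
φ = hc/λ₀

Calculating:
φ = (6.626×10⁻³⁴ J·s)(3×10⁸ m/s) / (345.4×10⁻⁹ m)
φ = 3.59 eV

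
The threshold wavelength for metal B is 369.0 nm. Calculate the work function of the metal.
3.36 eV

At the threshold wavelength, photon energy equals work function:
φ = hc/λ₀

Calculating:
φ = (6.626×10⁻³⁴ J·s)(3×10⁸ m/s) / (369.0×10⁻⁹ m)
φ = 3.36 eV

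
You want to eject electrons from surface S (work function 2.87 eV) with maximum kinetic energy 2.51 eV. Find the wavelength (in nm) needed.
230.45 nm

From Einstein's equation: KE_max = hc/λ - φ

Rearranging for λ:
hc/λ = KE_max + φ
λ = hc/(KE_max + φ)

Required photon energy:
E_photon = KE_max + φ = 2.51 + 2.87 = 5.38 eV

Required wavelength:
λ = hc/E_photon = (6.626×10⁻³⁴)(3×10⁸) / (5.38 × 1.602×10⁻¹⁹)
λ = 230.45 nm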